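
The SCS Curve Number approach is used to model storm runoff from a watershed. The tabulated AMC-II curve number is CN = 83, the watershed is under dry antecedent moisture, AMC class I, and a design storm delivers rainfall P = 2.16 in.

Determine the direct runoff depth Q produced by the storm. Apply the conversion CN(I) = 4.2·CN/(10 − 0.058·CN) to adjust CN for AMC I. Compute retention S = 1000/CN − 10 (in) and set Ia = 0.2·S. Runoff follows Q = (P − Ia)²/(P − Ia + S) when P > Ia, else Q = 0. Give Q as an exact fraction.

Adjust CN=83 to AMC I: 4.2·83/(10 − 0.058·83) → (1743/5) ÷ (2593/500) = 174300/2593 ≈ 67.219
S = 1000/(174300/2593) − 10 = 8500/1743 in ≈ 4.877 in
Ia = 0.2·(8500/1743) = 1700/1743 in ≈ 0.975 in
Excess rainfall: 2.160 − 0.975 = 1.185 in; P > Ia so Q > 0
Q = (51622/43575)²/((51622/43575) + 8500/1743) = (2664830884/1898780625)/(264122/43575) = 1332415442/5754558075 in ≈ 0.232 in

Q = 1332415442/5754558075 in ≈ 0.232 in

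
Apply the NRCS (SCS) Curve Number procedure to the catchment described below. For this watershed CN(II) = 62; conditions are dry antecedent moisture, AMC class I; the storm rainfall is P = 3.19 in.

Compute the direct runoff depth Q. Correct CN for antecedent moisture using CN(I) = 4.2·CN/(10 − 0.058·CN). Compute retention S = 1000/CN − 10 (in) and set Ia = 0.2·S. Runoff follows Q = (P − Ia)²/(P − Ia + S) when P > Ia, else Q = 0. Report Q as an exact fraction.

Q = 312193561/62995251900 in ≈ 0.005 in

Adjust CN=62 to AMC I: 4.2·62/(10 − 0.058·62) → (1302/5) ÷ (1601/250) = 65100/1601 ≈ 40.662
S = 1000/(65100/1601) − 10 = 9500/651 in ≈ 14.593 in
Ia = 0.2S: 0.2·14.593 = 2.919 in (exactly 1900/651)
P − Ia = 3.190 − 2.919 = 17669/65100 ≈ 0.271 in (> 0, runoff occurs)
Q: (17669/65100)² ÷ (967669/65100) = 312193561/62995251900 in (≈ 0.005 in)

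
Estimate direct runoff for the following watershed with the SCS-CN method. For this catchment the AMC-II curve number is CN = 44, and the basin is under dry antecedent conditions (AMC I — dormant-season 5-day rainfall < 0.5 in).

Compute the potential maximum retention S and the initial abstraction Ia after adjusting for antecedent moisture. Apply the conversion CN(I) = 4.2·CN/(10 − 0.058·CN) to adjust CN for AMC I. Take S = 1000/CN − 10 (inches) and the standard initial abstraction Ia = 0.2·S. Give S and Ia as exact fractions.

S = 1000/33 in ≈ 30.303 in; Ia = 200/33 in ≈ 6.061 in

CN(I) from CN(II)=44: (4.2·44)/(10 − 0.058·44) = 3300/133 ≈ 24.812
Retention S: 1000/CN − 10 with CN=24.812 → S = 1000/33 ≈ 30.303 in
Ia = 0.2·(1000/33) = 200/33 in ≈ 6.061 in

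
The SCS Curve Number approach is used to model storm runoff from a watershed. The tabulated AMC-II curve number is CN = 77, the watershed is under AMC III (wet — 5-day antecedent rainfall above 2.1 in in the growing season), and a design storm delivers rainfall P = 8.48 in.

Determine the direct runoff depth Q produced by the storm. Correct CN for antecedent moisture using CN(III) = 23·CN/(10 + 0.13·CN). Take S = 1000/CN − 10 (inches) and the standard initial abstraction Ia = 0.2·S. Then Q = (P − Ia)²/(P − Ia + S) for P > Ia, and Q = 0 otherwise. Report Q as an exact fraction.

Q = 62599744/8818425 in ≈ 7.099 in

Adjust CN=77 to AMC III: 23·77/(10 + 0.13·77) → 1771 ÷ (2001/100) = 7700/87 ≈ 88.506
S = 1000/(7700/87) − 10 = 100/77 in ≈ 1.299 in
Ia = 0.2S: 0.2·1.299 = 0.260 in (exactly 20/77)
Excess rainfall: 8.480 − 0.260 = 8.220 in; P > Ia so Q > 0
Runoff Q = (P−Ia)²/(P−Ia+S) = (8.220)²/(8.220+1.299) = 62599744/8818425 ≈ 7.099 in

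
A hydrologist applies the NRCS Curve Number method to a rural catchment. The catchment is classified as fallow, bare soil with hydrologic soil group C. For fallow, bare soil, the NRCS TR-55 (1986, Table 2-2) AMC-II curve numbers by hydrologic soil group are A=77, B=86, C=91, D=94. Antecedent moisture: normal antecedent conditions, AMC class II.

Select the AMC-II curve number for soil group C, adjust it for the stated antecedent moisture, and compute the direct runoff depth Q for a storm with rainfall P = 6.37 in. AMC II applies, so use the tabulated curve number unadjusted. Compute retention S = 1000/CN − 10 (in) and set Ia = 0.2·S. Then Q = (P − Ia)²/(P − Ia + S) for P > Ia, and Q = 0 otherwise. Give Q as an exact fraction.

Q = 3154731889/593019700 in ≈ 5.320 in

NRCS table: fallow, bare soil, soil group C → CN(II) = 91
AMC II — tabulated CN = 91 applies directly.
S = 1000/91 − 10 = 90/91 in ≈ 0.989 in
Initial abstraction Ia = S/5 = (90/91)/5 = 18/91 ≈ 0.198 in
Excess rainfall: 6.370 − 0.198 = 6.172 in; P > Ia so Q > 0
Runoff Q = (P−Ia)²/(P−Ia+S) = (6.172)²/(6.172+0.989) = 3154731889/593019700 ≈ 5.320 in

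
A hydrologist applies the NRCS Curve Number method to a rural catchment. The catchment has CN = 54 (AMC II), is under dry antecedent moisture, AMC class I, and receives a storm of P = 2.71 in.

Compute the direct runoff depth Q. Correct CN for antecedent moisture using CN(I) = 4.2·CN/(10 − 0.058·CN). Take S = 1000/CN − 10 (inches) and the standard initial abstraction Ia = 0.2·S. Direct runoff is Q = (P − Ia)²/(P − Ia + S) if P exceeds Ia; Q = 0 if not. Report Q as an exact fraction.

Q = 0 in ≈ 0.000 in

Dry (AMC I): CN(I) = 4.2·54/(10 − 0.058·54) = (1134/5)/(1717/250) = 56700/1717 ≈ 33.023
S = 1000/(56700/1717) − 10 = 11500/567 in ≈ 20.282 in
Ia = 0.2S: 0.2·20.282 = 4.056 in (exactly 2300/567)
P = 2.710 ≤ Ia = 4.056 in: entire storm abstracted, Q = 0.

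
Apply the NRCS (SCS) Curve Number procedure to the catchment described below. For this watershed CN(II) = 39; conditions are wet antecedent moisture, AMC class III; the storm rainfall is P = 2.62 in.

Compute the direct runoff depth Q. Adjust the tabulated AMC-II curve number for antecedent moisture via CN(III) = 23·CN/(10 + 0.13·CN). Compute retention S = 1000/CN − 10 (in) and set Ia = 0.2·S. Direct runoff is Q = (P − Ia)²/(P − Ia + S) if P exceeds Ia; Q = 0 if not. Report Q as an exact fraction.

Adjust CN=39 to AMC III: 23·39/(10 + 0.13·39) → 897 ÷ (1507/100) = 89700/1507 ≈ 59.522
Max retention: S = 1000/(89700/1507) − 10 = 6100/897 in (≈ 6.800 in)
Ia = 0.2S: 0.2·6.800 = 1.360 in (exactly 1220/897)
P − Ia = 2.620 − 1.360 = 56507/44850 ≈ 1.260 in (> 0, runoff occurs)
Q: (56507/44850)² ÷ (361507/44850) = 3193041049/16213588950 in (≈ 0.197 in)

Q = 3193041049/16213588950 in ≈ 0.197 in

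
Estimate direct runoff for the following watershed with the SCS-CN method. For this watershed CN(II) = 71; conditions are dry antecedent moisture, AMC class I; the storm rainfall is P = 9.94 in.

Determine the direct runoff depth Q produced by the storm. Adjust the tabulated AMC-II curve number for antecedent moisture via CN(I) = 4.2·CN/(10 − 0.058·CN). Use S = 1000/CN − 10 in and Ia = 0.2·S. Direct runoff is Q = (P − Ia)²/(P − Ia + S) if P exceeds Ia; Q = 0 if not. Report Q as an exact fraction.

Q = 355248184729/98482562850 in ≈ 3.607 in

CN(I) from CN(II)=71: (4.2·71)/(10 − 0.058·71) = 149100/2941 ≈ 50.697
Max retention: S = 1000/(149100/2941) − 10 = 14500/1491 in (≈ 9.725 in)
Initial abstraction Ia = S/5 = (14500/1491)/5 = 2900/1491 ≈ 1.945 in
Since P=9.940 > Ia=1.945: effective rainfall P−Ia = 596027/74550 in
Q = (596027/74550)²/((596027/74550) + 14500/1491) = (355248184729/5557702500)/(1321027/74550) = 355248184729/98482562850 in ≈ 3.607 in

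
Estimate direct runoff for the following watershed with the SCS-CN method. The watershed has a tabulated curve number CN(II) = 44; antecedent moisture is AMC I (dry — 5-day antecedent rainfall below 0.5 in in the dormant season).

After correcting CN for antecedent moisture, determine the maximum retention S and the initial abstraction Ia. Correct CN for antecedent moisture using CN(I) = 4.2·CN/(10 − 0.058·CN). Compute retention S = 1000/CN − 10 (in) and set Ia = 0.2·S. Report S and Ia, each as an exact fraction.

S = 1000/33 in ≈ 30.303 in; Ia = 200/33 in ≈ 6.061 in

Dry (AMC I): CN(I) = 4.2·44/(10 − 0.058·44) = (924/5)/(931/125) = 3300/133 ≈ 24.812
Retention S: 1000/CN − 10 with CN=24.812 → S = 1000/33 ≈ 30.303 in
Ia = 0.2S: 0.2·30.303 = 6.061 in (exactly 200/33)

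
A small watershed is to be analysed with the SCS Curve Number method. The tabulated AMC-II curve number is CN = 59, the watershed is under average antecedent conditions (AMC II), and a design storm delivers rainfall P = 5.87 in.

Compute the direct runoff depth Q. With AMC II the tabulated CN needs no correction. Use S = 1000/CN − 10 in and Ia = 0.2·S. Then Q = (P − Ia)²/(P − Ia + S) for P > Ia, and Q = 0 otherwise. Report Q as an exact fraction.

Q = 698703489/397854700 in ≈ 1.756 in

CN(II) = 59; AMC II needs no correction.
S = 1000/59 − 10 = 410/59 in ≈ 6.949 in
Ia = 0.2S: 0.2·6.949 = 1.390 in (exactly 82/59)
Since P=5.870 > Ia=1.390: effective rainfall P−Ia = 26433/5900 in
Q: (26433/5900)² ÷ (67433/5900) = 698703489/397854700 in (≈ 1.756 in)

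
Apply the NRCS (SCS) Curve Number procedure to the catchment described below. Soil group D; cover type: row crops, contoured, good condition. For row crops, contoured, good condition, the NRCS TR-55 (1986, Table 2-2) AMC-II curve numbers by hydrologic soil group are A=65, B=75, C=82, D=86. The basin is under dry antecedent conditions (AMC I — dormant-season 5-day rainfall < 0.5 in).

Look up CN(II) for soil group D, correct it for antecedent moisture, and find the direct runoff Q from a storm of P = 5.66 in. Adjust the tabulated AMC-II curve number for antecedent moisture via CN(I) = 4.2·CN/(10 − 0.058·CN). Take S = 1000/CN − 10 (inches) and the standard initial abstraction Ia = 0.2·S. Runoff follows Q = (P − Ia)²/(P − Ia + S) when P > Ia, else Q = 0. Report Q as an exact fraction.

Q = 992691049/364470150 in ≈ 2.724 in

NRCS table: row crops, contoured, good condition, soil group D → CN(II) = 86
CN(I) from CN(II)=86: (4.2·86)/(10 − 0.058·86) = 12900/179 ≈ 72.067
S = 1000/(12900/179) − 10 = 500/129 in ≈ 3.876 in
Ia = 0.2S: 0.2·3.876 = 0.775 in (exactly 100/129)
Excess rainfall: 5.660 − 0.775 = 4.885 in; P > Ia so Q > 0
Runoff Q = (P−Ia)²/(P−Ia+S) = (4.885)²/(4.885+3.876) = 992691049/364470150 ≈ 2.724 in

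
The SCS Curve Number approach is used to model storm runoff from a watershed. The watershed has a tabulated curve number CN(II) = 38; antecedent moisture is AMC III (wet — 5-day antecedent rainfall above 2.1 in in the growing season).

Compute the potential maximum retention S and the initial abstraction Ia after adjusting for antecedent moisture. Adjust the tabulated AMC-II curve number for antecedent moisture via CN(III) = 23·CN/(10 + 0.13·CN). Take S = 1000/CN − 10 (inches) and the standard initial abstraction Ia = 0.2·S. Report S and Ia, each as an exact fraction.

S = 3100/437 in ≈ 7.094 in; Ia = 620/437 in ≈ 1.419 in

Wet (AMC III): CN(III) = 23·38/(10 + 0.13·38) = 874/(747/50) = 43700/747 ≈ 58.501
Max retention: S = 1000/(43700/747) − 10 = 3100/437 in (≈ 7.094 in)
Initial abstraction Ia = S/5 = (3100/437)/5 = 620/437 ≈ 1.419 in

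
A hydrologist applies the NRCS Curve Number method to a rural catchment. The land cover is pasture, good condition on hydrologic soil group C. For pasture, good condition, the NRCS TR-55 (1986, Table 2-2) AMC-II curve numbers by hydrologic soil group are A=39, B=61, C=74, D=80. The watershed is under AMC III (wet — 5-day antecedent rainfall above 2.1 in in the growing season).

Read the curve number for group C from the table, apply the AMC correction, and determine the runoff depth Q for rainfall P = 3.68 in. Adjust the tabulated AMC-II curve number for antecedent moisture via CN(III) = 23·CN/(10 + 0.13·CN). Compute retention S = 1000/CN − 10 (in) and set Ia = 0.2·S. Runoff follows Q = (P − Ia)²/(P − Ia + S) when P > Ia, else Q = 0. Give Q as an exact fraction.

NRCS table: pasture, good condition, soil group C → CN(II) = 74
CN(III) from CN(II)=74: (23·74)/(10 + 0.13·74) = 85100/981 ≈ 86.748
Max retention: S = 1000/(85100/981) − 10 = 1300/851 in (≈ 1.528 in)
Ia = 0.2·(1300/851) = 260/851 in ≈ 0.306 in
P − Ia = 3.680 − 0.306 = 71792/21275 ≈ 3.374 in (> 0, runoff occurs)
Q = (71792/21275)²/((71792/21275) + 1300/851) = (5154091264/452625625)/(104292/21275) = 1288522816/554703075 in ≈ 2.323 in

Q = 1288522816/554703075 in ≈ 2.323 in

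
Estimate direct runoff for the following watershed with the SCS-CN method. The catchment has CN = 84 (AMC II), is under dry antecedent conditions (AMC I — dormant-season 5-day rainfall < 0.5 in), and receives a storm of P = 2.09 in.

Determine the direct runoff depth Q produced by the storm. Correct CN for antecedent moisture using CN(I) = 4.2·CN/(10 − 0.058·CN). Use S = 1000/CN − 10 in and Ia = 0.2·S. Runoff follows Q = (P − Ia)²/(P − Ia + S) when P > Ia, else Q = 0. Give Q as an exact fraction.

Q = 2721604561/11120652900 in ≈ 0.245 in

Dry (AMC I): CN(I) = 4.2·84/(10 − 0.058·84) = (1764/5)/(641/125) = 44100/641 ≈ 68.799
Max retention: S = 1000/(44100/641) − 10 = 2000/441 in (≈ 4.535 in)
Initial abstraction Ia = S/5 = (2000/441)/5 = 400/441 ≈ 0.907 in
P − Ia = 2.090 − 0.907 = 52169/44100 ≈ 1.183 in (> 0, runoff occurs)
Q = (52169/44100)²/((52169/44100) + 2000/441) = (2721604561/1944810000)/(252169/44100) = 2721604561/11120652900 in ≈ 0.245 in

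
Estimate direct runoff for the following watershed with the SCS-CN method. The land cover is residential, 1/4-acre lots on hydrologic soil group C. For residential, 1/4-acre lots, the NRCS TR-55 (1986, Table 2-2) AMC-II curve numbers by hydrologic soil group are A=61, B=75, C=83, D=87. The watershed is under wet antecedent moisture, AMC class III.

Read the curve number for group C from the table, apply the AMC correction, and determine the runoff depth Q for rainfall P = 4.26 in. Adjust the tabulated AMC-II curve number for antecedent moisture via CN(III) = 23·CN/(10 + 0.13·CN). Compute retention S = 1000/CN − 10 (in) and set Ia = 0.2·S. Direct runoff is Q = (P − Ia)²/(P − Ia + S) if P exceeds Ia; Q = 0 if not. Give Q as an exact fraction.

Q = 151801406689/45302192650 in ≈ 3.351 in

NRCS table: residential, 1/4-acre lots, soil group C → CN(II) = 83
CN(III) from CN(II)=83: (23·83)/(10 + 0.13·83) = 190900/2079 ≈ 91.823
Max retention: S = 1000/(190900/2079) − 10 = 1700/1909 in (≈ 0.891 in)
Ia = 0.2·(1700/1909) = 340/1909 in ≈ 0.178 in
P − Ia = 4.260 − 0.178 = 389617/95450 ≈ 4.082 in (> 0, runoff occurs)
Q: (389617/95450)² ÷ (474617/95450) = 151801406689/45302192650 in (≈ 3.351 in)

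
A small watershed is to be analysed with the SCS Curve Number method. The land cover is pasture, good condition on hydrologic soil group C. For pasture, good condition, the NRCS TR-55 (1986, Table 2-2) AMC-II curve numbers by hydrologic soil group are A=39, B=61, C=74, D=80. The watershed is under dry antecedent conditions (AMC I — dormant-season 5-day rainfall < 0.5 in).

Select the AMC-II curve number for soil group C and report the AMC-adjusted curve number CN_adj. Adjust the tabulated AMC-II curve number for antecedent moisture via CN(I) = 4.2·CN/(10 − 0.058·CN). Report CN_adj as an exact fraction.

CN_adj = 77700/1427 ≈ 54.450

NRCS table: pasture, good condition, soil group C → CN(II) = 74
Adjust CN=74 to AMC I: 4.2·74/(10 − 0.058·74) → (1554/5) ÷ (1427/250) = 77700/1427 ≈ 54.450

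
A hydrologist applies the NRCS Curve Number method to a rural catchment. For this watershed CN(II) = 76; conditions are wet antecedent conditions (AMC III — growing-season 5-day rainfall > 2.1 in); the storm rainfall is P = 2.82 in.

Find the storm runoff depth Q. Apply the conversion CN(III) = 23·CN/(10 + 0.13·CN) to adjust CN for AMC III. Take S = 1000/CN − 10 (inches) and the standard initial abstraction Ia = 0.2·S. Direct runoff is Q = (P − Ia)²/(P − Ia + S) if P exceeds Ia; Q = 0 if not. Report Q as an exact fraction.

Adjust CN=76 to AMC III: 23·76/(10 + 0.13·76) → 1748 ÷ (497/25) = 43700/497 ≈ 87.928
Max retention: S = 1000/(43700/497) − 10 = 600/437 in (≈ 1.373 in)
Ia = 0.2·(600/437) = 120/437 in ≈ 0.275 in
Excess rainfall: 2.820 − 0.275 = 2.545 in; P > Ia so Q > 0
Runoff Q = (P−Ia)²/(P−Ia+S) = (2.545)²/(2.545+1.373) = 343694521/207859050 ≈ 1.653 in

Q = 343694521/207859050 in ≈ 1.653 in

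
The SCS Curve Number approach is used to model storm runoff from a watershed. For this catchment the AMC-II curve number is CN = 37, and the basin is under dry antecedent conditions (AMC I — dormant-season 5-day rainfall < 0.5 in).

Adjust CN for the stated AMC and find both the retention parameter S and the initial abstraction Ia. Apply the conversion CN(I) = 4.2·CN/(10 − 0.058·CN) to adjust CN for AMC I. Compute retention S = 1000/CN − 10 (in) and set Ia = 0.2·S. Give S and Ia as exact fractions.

Adjust CN=37 to AMC I: 4.2·37/(10 − 0.058·37) → (777/5) ÷ (3927/500) = 3700/187 ≈ 19.786
Max retention: S = 1000/(3700/187) − 10 = 1500/37 in (≈ 40.541 in)
Ia = 0.2S: 0.2·40.541 = 8.108 in (exactly 300/37)

S = 1500/37 in ≈ 40.541 in; Ia = 300/37 in ≈ 8.108 in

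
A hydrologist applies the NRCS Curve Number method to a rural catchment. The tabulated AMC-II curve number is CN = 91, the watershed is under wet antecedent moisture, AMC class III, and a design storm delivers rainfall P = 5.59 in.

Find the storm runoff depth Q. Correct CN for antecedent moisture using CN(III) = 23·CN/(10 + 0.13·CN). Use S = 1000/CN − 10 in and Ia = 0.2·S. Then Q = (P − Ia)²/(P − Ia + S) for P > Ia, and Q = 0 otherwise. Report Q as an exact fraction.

Q = 1327074048169/259947879100 in ≈ 5.105 in

Wet (AMC III): CN(III) = 23·91/(10 + 0.13·91) = 2093/(2183/100) = 209300/2183 ≈ 95.877
Retention S: 1000/CN − 10 with CN=95.877 → S = 900/2093 ≈ 0.430 in
Initial abstraction Ia = S/5 = (900/2093)/5 = 180/2093 ≈ 0.086 in
P − Ia = 5.590 − 0.086 = 1151987/209300 ≈ 5.504 in (> 0, runoff occurs)
Q: (1151987/209300)² ÷ (1241987/209300) = 1327074048169/259947879100 in (≈ 5.105 in)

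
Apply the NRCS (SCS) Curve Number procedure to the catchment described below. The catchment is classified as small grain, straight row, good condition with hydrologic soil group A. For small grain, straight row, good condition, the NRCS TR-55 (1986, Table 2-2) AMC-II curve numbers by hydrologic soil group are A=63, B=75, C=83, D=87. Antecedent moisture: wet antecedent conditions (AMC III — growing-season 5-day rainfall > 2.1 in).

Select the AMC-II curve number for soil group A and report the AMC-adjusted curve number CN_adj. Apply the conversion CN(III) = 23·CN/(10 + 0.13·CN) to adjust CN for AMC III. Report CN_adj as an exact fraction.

NRCS table: small grain, straight row, good condition, soil group A → CN(II) = 63
CN(III) from CN(II)=63: (23·63)/(10 + 0.13·63) = 144900/1819 ≈ 79.659

CN_adj = 144900/1819 ≈ 79.659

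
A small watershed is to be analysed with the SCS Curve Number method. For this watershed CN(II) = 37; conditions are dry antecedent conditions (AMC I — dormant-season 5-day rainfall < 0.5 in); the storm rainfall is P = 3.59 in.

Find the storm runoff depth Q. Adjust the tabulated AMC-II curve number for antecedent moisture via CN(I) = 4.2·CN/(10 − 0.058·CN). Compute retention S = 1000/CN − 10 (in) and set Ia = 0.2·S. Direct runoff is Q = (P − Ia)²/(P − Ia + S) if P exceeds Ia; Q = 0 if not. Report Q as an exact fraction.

Q = 0 in ≈ 0.000 in

Adjust CN=37 to AMC I: 4.2·37/(10 − 0.058·37) → (777/5) ÷ (3927/500) = 3700/187 ≈ 19.786
Max retention: S = 1000/(3700/187) − 10 = 1500/37 in (≈ 40.541 in)
Initial abstraction Ia = S/5 = (1500/37)/5 = 300/37 ≈ 8.108 in
P = 3.590 ≤ Ia = 8.108 in: entire storm abstracted, Q = 0.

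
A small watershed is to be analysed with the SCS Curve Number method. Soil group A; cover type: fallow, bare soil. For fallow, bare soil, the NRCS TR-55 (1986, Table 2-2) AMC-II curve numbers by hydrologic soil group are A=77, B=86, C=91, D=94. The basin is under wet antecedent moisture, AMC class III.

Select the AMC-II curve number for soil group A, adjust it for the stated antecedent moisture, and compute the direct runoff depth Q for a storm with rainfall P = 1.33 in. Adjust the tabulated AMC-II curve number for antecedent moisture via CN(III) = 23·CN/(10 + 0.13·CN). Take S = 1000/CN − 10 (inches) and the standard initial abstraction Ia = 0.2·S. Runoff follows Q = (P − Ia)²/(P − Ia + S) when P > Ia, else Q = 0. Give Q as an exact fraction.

NRCS table: fallow, bare soil, soil group A → CN(II) = 77
CN(III) from CN(II)=77: (23·77)/(10 + 0.13·77) = 7700/87 ≈ 88.506
Retention S: 1000/CN − 10 with CN=88.506 → S = 100/77 ≈ 1.299 in
Ia = 0.2·(100/77) = 20/77 in ≈ 0.260 in
Since P=1.330 > Ia=0.260: effective rainfall P−Ia = 8241/7700 in
Runoff Q = (P−Ia)²/(P−Ia+S) = (1.070)²/(1.070+1.299) = 67914081/140455700 ≈ 0.484 in

Q = 67914081/140455700 in ≈ 0.484 in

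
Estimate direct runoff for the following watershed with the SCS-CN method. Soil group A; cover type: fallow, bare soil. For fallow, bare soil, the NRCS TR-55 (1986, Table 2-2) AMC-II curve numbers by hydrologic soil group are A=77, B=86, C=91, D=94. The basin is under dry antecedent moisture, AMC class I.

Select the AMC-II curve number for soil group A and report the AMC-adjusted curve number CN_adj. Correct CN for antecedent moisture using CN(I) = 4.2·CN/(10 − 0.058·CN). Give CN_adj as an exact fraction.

CN_adj = 161700/2767 ≈ 58.439

NRCS table: fallow, bare soil, soil group A → CN(II) = 77
Dry (AMC I): CN(I) = 4.2·77/(10 − 0.058·77) = (1617/5)/(2767/500) = 161700/2767 ≈ 58.439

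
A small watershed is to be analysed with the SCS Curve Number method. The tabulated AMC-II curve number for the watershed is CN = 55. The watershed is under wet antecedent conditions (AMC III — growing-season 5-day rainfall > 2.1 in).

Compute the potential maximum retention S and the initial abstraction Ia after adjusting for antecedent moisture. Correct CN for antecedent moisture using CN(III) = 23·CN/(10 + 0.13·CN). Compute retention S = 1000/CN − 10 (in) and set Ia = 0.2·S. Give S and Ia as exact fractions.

Wet (AMC III): CN(III) = 23·55/(10 + 0.13·55) = 1265/(343/20) = 25300/343 ≈ 73.761
Retention S: 1000/CN − 10 with CN=73.761 → S = 900/253 ≈ 3.557 in
Initial abstraction Ia = S/5 = (900/253)/5 = 180/253 ≈ 0.711 in

S = 900/253 in ≈ 3.557 in; Ia = 180/253 in ≈ 0.711 in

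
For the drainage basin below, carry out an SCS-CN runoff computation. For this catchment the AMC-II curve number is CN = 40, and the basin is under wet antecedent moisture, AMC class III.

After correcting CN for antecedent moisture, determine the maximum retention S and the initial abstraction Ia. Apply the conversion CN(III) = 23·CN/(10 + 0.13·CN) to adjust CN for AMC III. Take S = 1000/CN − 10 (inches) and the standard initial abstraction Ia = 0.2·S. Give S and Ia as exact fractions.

S = 150/23 in ≈ 6.522 in; Ia = 30/23 in ≈ 1.304 in

Wet (AMC III): CN(III) = 23·40/(10 + 0.13·40) = 920/(76/5) = 1150/19 ≈ 60.526
Retention S: 1000/CN − 10 with CN=60.526 → S = 150/23 ≈ 6.522 in
Ia = 0.2·(150/23) = 30/23 in ≈ 1.304 in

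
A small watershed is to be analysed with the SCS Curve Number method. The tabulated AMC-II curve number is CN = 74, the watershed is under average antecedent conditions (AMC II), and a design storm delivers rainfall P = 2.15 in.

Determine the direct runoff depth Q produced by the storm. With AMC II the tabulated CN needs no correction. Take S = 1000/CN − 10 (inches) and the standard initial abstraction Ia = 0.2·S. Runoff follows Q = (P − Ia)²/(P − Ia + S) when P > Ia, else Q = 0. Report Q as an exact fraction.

Average conditions: CN = 74 (no AMC adjustment).
Max retention: S = 1000/74 − 10 = 130/37 in (≈ 3.514 in)
Ia = 0.2S: 0.2·3.514 = 0.703 in (exactly 26/37)
Since P=2.150 > Ia=0.703: effective rainfall P−Ia = 1071/740 in
Q = (1071/740)²/((1071/740) + 130/37) = (1147041/547600)/(3671/740) = 1147041/2716540 in ≈ 0.422 in

Q = 1147041/2716540 in ≈ 0.422 in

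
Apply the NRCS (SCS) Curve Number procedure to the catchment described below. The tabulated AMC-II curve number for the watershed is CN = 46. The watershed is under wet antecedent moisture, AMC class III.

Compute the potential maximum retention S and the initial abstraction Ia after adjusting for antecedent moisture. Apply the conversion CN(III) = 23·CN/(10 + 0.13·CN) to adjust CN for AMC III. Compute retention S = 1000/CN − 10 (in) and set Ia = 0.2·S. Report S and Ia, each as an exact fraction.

CN(III) from CN(II)=46: (23·46)/(10 + 0.13·46) = 52900/799 ≈ 66.208
Retention S: 1000/CN − 10 with CN=66.208 → S = 2700/529 ≈ 5.104 in
Initial abstraction Ia = S/5 = (2700/529)/5 = 540/529 ≈ 1.021 in

S = 2700/529 in ≈ 5.104 in; Ia = 540/529 in ≈ 1.021 in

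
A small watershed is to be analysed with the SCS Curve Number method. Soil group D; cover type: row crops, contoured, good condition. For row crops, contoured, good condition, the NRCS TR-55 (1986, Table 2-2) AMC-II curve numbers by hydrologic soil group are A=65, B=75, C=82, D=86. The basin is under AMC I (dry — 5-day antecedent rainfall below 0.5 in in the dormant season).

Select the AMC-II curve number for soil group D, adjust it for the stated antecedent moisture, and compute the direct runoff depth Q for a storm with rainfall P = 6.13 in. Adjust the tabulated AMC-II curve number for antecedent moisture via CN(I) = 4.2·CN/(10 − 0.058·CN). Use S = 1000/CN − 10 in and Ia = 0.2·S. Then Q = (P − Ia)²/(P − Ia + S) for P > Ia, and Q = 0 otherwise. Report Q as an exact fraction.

Q = 4771631929/1536093300 in ≈ 3.106 in

NRCS table: row crops, contoured, good condition, soil group D → CN(II) = 86
Dry (AMC I): CN(I) = 4.2·86/(10 − 0.058·86) = (1806/5)/(1253/250) = 12900/179 ≈ 72.067
Max retention: S = 1000/(12900/179) − 10 = 500/129 in (≈ 3.876 in)
Ia = 0.2·(500/129) = 100/129 in ≈ 0.775 in
P − Ia = 6.130 − 0.775 = 69077/12900 ≈ 5.355 in (> 0, runoff occurs)
Q: (69077/12900)² ÷ (119077/12900) = 4771631929/1536093300 in (≈ 3.106 in)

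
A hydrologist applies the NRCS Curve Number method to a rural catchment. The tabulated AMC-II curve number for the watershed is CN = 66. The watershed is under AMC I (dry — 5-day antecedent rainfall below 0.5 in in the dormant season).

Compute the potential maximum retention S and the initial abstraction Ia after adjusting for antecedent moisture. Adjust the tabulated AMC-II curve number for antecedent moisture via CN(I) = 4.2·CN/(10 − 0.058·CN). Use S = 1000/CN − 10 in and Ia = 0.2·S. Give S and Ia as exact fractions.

Dry (AMC I): CN(I) = 4.2·66/(10 − 0.058·66) = (1386/5)/(1543/250) = 69300/1543 ≈ 44.913
Max retention: S = 1000/(69300/1543) − 10 = 8500/693 in (≈ 12.266 in)
Ia = 0.2S: 0.2·12.266 = 2.453 in (exactly 1700/693)

S = 8500/693 in ≈ 12.266 in; Ia = 1700/693 in ≈ 2.453 in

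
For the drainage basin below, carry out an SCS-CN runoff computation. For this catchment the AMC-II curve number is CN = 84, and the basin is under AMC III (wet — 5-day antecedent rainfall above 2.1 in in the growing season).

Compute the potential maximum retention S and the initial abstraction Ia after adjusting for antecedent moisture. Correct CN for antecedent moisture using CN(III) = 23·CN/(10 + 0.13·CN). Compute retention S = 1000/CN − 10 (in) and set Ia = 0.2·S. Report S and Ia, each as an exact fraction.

Wet (AMC III): CN(III) = 23·84/(10 + 0.13·84) = 1932/(523/25) = 48300/523 ≈ 92.352
S = 1000/(48300/523) − 10 = 400/483 in ≈ 0.828 in
Ia = 0.2·(400/483) = 80/483 in ≈ 0.166 in

S = 400/483 in ≈ 0.828 in; Ia = 80/483 in ≈ 0.166 in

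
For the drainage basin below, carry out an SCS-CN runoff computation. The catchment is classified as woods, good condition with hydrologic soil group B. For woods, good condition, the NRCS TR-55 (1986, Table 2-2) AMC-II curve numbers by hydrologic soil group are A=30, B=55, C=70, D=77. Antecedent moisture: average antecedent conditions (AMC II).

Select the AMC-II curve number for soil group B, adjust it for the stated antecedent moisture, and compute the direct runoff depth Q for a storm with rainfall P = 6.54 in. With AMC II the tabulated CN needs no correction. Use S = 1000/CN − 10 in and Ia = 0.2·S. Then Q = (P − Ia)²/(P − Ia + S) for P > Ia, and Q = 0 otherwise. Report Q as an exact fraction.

NRCS table: woods, good condition, soil group B → CN(II) = 55
CN(II) = 55; AMC II needs no correction.
S = 1000/55 − 10 = 90/11 in ≈ 8.182 in
Initial abstraction Ia = S/5 = (90/11)/5 = 18/11 ≈ 1.636 in
P − Ia = 6.540 − 1.636 = 2697/550 ≈ 4.904 in (> 0, runoff occurs)
Q: (2697/550)² ÷ (7197/550) = 2424603/1319450 in (≈ 1.838 in)

Q = 2424603/1319450 in ≈ 1.838 in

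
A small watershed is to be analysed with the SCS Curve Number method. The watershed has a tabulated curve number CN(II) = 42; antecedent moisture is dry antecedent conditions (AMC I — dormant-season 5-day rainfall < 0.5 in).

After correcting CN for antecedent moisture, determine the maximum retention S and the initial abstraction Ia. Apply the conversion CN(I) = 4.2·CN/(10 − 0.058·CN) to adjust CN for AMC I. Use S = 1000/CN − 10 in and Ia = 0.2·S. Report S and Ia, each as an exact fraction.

S = 14500/441 in ≈ 32.880 in; Ia = 2900/441 in ≈ 6.576 in

CN(I) from CN(II)=42: (4.2·42)/(10 − 0.058·42) = 44100/1891 ≈ 23.321
Max retention: S = 1000/(44100/1891) − 10 = 14500/441 in (≈ 32.880 in)
Ia = 0.2·(14500/441) = 2900/441 in ≈ 6.576 in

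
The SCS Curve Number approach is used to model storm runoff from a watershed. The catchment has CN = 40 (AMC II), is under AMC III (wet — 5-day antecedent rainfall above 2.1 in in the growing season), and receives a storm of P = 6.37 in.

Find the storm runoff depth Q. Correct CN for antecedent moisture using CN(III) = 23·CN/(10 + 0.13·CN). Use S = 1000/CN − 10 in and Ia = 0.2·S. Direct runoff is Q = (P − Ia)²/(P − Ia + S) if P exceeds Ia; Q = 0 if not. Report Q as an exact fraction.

CN(III) from CN(II)=40: (23·40)/(10 + 0.13·40) = 1150/19 ≈ 60.526
S = 1000/(1150/19) − 10 = 150/23 in ≈ 6.522 in
Ia = 0.2S: 0.2·6.522 = 1.304 in (exactly 30/23)
P − Ia = 6.370 − 1.304 = 11651/2300 ≈ 5.066 in (> 0, runoff occurs)
Q: (11651/2300)² ÷ (26651/2300) = 135745801/61297300 in (≈ 2.215 in)

Q = 135745801/61297300 in ≈ 2.215 in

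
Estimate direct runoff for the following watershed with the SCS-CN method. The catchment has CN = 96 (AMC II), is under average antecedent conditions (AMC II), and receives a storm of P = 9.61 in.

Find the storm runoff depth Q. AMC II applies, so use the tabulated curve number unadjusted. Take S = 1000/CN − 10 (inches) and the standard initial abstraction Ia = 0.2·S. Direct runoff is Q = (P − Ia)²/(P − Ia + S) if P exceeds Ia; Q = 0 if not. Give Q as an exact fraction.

CN(II) = 96; AMC II needs no correction.
Max retention: S = 1000/96 − 10 = 5/12 in (≈ 0.417 in)
Ia = 0.2·(5/12) = 1/12 in ≈ 0.083 in
Since P=9.610 > Ia=0.083: effective rainfall P−Ia = 1429/150 in
Runoff Q = (P−Ia)²/(P−Ia+S) = (9.527)²/(9.527+0.417) = 2042041/223725 ≈ 9.127 in

Q = 2042041/223725 in ≈ 9.127 in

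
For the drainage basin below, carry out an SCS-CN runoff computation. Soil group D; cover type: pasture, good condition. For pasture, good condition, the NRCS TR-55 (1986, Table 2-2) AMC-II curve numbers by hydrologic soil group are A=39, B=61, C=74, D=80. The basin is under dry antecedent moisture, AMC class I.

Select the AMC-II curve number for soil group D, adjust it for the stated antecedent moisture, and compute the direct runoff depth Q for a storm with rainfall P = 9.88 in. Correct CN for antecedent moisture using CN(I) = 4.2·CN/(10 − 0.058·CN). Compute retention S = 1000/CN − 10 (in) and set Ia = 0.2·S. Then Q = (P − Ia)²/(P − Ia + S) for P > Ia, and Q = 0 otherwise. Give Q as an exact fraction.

Q = 20811844/4035675 in ≈ 5.157 in

NRCS table: pasture, good condition, soil group D → CN(II) = 80
Dry (AMC I): CN(I) = 4.2·80/(10 − 0.058·80) = 336/(134/25) = 4200/67 ≈ 62.687
Max retention: S = 1000/(4200/67) − 10 = 125/21 in (≈ 5.952 in)
Initial abstraction Ia = S/5 = (125/21)/5 = 25/21 ≈ 1.190 in
P − Ia = 9.880 − 1.190 = 4562/525 ≈ 8.690 in (> 0, runoff occurs)
Q = (4562/525)²/((4562/525) + 125/21) = (20811844/275625)/(7687/525) = 20811844/4035675 in ≈ 5.157 in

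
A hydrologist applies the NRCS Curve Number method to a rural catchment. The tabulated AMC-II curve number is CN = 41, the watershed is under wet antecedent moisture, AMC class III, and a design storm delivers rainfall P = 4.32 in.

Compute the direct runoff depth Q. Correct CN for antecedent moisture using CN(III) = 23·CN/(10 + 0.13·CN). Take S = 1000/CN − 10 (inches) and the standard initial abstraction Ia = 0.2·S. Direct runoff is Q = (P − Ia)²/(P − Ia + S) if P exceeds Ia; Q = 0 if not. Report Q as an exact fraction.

Q = 1308413584/1295705575 in ≈ 1.010 in

Adjust CN=41 to AMC III: 23·41/(10 + 0.13·41) → 943 ÷ (1533/100) = 94300/1533 ≈ 61.513
Retention S: 1000/CN − 10 with CN=61.513 → S = 5900/943 ≈ 6.257 in
Initial abstraction Ia = S/5 = (5900/943)/5 = 1180/943 ≈ 1.251 in
Since P=4.320 > Ia=1.251: effective rainfall P−Ia = 72344/23575 in
Runoff Q = (P−Ia)²/(P−Ia+S) = (3.069)²/(3.069+6.257) = 1308413584/1295705575 ≈ 1.010 in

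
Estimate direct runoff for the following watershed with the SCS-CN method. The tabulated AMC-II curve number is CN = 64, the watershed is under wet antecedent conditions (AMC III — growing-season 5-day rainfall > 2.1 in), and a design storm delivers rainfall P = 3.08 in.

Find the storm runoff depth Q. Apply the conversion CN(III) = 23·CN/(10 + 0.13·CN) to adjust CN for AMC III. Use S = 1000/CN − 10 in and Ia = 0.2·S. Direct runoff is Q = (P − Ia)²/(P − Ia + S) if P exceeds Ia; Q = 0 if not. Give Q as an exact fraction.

CN(III) from CN(II)=64: (23·64)/(10 + 0.13·64) = 18400/229 ≈ 80.349
Max retention: S = 1000/(18400/229) − 10 = 225/92 in (≈ 2.446 in)
Ia = 0.2·(225/92) = 45/92 in ≈ 0.489 in
Excess rainfall: 3.080 − 0.489 = 2.591 in; P > Ia so Q > 0
Q: (5959/2300)² ÷ (2896/575) = 35509681/26643200 in (≈ 1.333 in)

Q = 35509681/26643200 in ≈ 1.333 in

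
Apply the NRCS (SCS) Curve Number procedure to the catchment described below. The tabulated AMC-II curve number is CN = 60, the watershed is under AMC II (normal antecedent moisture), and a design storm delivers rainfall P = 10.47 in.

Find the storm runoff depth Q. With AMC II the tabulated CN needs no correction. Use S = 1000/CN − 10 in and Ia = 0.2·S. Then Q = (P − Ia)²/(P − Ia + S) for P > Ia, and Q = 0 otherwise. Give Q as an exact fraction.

Q = 7513081/1422300 in ≈ 5.282 in

Average conditions: CN = 60 (no AMC adjustment).
Retention S: 1000/CN − 10 with CN=60.000 → S = 20/3 ≈ 6.667 in
Ia = 0.2·(20/3) = 4/3 in ≈ 1.333 in
Excess rainfall: 10.470 − 1.333 = 9.137 in; P > Ia so Q > 0
Q: (2741/300)² ÷ (4741/300) = 7513081/1422300 in (≈ 5.282 in)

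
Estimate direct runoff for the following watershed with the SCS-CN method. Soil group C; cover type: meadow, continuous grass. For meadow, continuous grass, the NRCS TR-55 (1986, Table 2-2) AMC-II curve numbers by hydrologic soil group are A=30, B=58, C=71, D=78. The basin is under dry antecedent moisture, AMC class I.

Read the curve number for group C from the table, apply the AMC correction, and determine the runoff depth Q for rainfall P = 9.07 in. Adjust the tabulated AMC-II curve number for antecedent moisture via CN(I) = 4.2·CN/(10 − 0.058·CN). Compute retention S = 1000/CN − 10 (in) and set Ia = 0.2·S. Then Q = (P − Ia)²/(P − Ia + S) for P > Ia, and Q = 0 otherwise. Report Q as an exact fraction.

Q = 1128559901569/374589446700 in ≈ 3.013 in

NRCS table: meadow, continuous grass, soil group C → CN(II) = 71
CN(I) from CN(II)=71: (4.2·71)/(10 − 0.058·71) = 149100/2941 ≈ 50.697
S = 1000/(149100/2941) − 10 = 14500/1491 in ≈ 9.725 in
Initial abstraction Ia = S/5 = (14500/1491)/5 = 2900/1491 ≈ 1.945 in
P − Ia = 9.070 − 1.945 = 1062337/149100 ≈ 7.125 in (> 0, runoff occurs)
Q = (1062337/149100)²/((1062337/149100) + 14500/1491) = (1128559901569/22230810000)/(2512337/149100) = 1128559901569/374589446700 in ≈ 3.013 in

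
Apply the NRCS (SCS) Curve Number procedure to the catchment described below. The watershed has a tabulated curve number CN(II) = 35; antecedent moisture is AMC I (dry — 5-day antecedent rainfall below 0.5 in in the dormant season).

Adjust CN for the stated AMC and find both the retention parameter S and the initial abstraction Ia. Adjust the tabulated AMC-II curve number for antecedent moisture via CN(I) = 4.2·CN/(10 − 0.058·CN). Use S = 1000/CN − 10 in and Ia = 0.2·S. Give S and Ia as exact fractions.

CN(I) from CN(II)=35: (4.2·35)/(10 − 0.058·35) = 14700/797 ≈ 18.444
Max retention: S = 1000/(14700/797) − 10 = 6500/147 in (≈ 44.218 in)
Ia = 0.2S: 0.2·44.218 = 8.844 in (exactly 1300/147)

S = 6500/147 in ≈ 44.218 in; Ia = 1300/147 in ≈ 8.844 in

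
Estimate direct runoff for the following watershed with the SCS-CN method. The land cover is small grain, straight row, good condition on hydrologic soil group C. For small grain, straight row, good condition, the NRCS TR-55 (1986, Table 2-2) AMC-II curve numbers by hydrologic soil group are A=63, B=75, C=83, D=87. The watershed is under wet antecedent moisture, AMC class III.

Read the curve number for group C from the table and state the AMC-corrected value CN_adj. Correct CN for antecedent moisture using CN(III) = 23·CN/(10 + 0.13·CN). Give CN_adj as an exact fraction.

NRCS table: small grain, straight row, good condition, soil group C → CN(II) = 83
Wet (AMC III): CN(III) = 23·83/(10 + 0.13·83) = 1909/(2079/100) = 190900/2079 ≈ 91.823

CN_adj = 190900/2079 ≈ 91.823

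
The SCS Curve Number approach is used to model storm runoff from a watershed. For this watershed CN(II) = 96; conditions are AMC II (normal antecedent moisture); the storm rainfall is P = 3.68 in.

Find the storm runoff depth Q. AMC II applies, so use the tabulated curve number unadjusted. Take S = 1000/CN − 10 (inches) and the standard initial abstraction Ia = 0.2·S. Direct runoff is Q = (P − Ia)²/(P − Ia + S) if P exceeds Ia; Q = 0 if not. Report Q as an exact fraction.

CN(II) = 96; AMC II needs no correction.
S = 1000/96 − 10 = 5/12 in ≈ 0.417 in
Initial abstraction Ia = S/5 = (5/12)/5 = 1/12 ≈ 0.083 in
Since P=3.680 > Ia=0.083: effective rainfall P−Ia = 1079/300 in
Runoff Q = (P−Ia)²/(P−Ia+S) = (3.597)²/(3.597+0.417) = 1164241/361200 ≈ 3.223 in

Q = 1164241/361200 in ≈ 3.223 in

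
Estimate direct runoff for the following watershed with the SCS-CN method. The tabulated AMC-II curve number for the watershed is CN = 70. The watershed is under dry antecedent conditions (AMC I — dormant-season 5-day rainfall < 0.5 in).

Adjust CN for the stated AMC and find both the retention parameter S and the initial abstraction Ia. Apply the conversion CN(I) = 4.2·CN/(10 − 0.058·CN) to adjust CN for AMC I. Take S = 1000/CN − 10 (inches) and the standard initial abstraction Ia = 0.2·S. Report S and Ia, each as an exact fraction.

CN(I) from CN(II)=70: (4.2·70)/(10 − 0.058·70) = 4900/99 ≈ 49.495
Max retention: S = 1000/(4900/99) − 10 = 500/49 in (≈ 10.204 in)
Ia = 0.2·(500/49) = 100/49 in ≈ 2.041 in

S = 500/49 in ≈ 10.204 in; Ia = 100/49 in ≈ 2.041 in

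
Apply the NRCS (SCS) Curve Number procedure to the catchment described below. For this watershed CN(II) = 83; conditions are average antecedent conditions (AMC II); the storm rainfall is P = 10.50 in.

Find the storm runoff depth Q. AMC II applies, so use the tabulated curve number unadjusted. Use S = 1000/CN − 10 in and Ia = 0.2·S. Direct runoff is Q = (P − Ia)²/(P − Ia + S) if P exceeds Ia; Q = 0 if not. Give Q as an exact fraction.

Average conditions: CN = 83 (no AMC adjustment).
Max retention: S = 1000/83 − 10 = 170/83 in (≈ 2.048 in)
Ia = 0.2S: 0.2·2.048 = 0.410 in (exactly 34/83)
P − Ia = 10.500 − 0.410 = 1675/166 ≈ 10.090 in (> 0, runoff occurs)
Q = (1675/166)²/((1675/166) + 170/83) = (2805625/27556)/(2015/166) = 561125/66898 in ≈ 8.388 in

Q = 561125/66898 in ≈ 8.388 in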